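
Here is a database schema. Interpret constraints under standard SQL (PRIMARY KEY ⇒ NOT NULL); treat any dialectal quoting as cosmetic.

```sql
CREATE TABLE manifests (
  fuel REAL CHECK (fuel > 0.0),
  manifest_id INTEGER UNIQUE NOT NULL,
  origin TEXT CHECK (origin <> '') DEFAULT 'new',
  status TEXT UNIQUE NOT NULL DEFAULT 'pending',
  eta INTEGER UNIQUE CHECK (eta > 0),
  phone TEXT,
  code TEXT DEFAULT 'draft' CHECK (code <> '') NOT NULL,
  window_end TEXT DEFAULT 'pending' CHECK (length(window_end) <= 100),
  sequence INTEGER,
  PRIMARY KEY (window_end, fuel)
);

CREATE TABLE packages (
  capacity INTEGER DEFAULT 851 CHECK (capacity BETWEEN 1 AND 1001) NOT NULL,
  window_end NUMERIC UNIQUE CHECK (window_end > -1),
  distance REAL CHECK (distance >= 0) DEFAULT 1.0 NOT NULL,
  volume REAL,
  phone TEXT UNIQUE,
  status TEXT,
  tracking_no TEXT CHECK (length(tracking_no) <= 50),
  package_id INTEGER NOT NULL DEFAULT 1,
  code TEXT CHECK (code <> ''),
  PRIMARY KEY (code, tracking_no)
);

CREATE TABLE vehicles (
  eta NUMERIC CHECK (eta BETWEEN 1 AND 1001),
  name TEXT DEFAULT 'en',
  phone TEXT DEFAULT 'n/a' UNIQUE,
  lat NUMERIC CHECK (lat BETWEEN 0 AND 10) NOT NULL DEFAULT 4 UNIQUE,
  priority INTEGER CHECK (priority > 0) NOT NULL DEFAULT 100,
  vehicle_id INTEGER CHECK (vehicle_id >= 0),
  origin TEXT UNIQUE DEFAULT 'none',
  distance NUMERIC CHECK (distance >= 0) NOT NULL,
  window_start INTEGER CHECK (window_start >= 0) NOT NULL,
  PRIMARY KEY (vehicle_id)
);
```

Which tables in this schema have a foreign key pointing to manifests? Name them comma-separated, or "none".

none

No REFERENCES clause anywhere in the schema names manifests.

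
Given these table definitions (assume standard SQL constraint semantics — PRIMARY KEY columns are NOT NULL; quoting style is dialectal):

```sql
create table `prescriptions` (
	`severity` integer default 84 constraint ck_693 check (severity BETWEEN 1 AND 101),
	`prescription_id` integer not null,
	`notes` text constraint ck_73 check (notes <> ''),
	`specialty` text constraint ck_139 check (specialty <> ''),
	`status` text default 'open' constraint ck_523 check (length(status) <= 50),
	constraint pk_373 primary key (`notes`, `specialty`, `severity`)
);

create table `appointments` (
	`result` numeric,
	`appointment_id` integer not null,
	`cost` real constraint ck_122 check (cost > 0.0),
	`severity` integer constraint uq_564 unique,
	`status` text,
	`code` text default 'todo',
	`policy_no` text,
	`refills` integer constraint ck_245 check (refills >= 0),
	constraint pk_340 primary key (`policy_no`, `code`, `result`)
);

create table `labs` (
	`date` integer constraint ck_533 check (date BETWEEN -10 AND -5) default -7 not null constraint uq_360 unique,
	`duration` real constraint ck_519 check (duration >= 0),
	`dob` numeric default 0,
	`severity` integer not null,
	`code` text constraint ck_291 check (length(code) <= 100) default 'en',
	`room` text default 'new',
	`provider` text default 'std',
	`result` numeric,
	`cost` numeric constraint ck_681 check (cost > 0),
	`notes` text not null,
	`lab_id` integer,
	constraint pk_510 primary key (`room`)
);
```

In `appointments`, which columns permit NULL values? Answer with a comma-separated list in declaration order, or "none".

cost, severity, status, refills

- result: part of the PRIMARY KEY, which implies NOT NULL → not nullable.
- appointment_id: declared NOT NULL → not nullable.
- cost: CHECK does not forbid NULL (a CHECK constraint passes when its expression is NULL) → nullable.
- severity: UNIQUE does not imply NOT NULL → nullable.
- status: no NOT NULL constraint applies → nullable.
- code: part of the PRIMARY KEY, which implies NOT NULL → not nullable.
- policy_no: part of the PRIMARY KEY, which implies NOT NULL → not nullable.
- refills: CHECK does not forbid NULL (a CHECK constraint passes when its expression is NULL) → nullable.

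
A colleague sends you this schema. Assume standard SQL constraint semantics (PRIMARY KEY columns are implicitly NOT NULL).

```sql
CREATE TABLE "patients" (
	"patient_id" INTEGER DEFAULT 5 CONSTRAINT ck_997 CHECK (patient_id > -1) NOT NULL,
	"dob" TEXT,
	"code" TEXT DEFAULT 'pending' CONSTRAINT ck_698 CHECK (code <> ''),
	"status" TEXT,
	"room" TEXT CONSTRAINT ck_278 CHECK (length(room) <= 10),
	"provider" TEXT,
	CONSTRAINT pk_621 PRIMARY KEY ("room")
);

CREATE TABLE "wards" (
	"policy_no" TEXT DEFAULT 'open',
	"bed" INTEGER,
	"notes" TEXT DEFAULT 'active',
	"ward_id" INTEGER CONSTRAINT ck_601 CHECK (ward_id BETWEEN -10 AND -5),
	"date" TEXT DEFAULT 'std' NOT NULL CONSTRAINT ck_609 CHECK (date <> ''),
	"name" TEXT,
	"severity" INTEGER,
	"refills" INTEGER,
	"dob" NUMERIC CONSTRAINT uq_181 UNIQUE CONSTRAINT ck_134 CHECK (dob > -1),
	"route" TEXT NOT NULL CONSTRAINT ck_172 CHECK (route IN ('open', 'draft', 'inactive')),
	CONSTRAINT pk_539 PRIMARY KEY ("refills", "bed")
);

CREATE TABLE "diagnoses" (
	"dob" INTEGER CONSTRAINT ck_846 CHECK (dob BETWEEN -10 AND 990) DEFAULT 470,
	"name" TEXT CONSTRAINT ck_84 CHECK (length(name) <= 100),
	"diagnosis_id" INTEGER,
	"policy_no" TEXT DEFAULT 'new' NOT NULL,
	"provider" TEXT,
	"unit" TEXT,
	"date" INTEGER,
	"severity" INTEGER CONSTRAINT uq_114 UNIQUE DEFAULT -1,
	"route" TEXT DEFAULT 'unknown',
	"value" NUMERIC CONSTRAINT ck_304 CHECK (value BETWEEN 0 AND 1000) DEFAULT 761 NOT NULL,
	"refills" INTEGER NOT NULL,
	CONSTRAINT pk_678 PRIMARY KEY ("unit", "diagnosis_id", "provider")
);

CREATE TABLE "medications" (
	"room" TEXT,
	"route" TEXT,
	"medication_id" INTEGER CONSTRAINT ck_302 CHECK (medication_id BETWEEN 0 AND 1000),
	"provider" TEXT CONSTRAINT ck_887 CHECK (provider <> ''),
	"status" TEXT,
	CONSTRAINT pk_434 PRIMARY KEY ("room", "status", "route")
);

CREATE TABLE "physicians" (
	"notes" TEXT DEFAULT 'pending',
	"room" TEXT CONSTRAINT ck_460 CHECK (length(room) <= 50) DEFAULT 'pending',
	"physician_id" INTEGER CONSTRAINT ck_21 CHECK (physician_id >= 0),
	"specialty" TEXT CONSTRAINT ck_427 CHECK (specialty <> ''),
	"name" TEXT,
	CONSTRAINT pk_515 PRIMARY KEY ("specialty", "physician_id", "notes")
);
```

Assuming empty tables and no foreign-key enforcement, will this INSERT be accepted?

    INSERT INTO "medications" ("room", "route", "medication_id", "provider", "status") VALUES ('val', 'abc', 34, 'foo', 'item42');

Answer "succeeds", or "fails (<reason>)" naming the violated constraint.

succeeds

NOT NULL columns: room is supplied; route is supplied; status is supplied.
CHECK constraints: 34 satisfies (medication_id BETWEEN 0 AND 1000); 'foo' satisfies (provider <> '').
No constraint is violated.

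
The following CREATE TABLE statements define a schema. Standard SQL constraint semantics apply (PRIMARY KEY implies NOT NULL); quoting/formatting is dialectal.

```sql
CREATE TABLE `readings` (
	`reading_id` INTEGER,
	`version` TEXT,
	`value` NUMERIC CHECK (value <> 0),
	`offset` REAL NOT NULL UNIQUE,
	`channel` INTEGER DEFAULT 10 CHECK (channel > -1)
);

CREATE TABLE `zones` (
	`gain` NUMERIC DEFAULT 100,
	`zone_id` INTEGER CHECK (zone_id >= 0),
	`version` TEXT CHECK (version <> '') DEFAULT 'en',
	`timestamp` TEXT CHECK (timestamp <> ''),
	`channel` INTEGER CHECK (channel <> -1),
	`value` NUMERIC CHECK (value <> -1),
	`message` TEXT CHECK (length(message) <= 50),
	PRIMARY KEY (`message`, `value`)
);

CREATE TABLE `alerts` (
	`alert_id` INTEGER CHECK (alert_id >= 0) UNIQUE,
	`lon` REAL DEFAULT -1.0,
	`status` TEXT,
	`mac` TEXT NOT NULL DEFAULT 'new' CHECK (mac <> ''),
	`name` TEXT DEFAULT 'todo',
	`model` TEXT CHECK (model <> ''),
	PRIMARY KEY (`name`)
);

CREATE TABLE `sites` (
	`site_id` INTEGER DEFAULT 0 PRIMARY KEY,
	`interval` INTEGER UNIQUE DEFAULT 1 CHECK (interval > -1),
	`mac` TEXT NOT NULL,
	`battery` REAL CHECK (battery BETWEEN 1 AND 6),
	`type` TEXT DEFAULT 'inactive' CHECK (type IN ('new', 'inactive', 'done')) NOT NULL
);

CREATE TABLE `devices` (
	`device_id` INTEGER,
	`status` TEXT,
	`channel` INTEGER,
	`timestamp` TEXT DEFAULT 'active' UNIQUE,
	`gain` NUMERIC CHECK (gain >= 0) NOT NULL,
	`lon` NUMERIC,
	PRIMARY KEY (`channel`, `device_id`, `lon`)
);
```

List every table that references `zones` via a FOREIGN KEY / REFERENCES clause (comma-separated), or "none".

none

No REFERENCES clause anywhere in the schema names zones.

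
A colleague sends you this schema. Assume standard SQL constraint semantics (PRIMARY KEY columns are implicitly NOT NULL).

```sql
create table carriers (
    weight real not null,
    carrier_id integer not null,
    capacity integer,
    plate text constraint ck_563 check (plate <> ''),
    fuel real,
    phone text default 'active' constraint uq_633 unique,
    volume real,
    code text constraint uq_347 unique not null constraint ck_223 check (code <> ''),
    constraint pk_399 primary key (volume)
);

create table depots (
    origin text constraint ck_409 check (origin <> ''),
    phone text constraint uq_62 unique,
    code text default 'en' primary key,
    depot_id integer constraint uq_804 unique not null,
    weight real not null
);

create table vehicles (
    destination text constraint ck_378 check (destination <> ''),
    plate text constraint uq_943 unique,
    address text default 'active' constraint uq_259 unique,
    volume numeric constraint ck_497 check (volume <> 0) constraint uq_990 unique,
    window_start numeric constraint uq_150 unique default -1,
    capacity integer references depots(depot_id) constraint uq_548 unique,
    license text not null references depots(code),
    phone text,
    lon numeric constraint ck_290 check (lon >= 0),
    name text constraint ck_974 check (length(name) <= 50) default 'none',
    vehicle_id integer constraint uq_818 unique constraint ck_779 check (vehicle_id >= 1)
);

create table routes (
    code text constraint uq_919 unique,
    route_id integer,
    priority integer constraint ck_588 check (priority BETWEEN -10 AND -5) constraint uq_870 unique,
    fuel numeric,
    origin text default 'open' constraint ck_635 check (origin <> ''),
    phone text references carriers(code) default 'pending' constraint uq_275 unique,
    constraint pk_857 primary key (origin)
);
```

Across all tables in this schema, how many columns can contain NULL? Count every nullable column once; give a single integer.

21

carriers: 4 nullable (capacity, plate, fuel, phone — PK (volume) and explicit NOT NULL columns excluded).
depots: 2 nullable (origin, phone — PK (code) and explicit NOT NULL columns excluded).
vehicles: 10 nullable (destination, plate, address, volume, window_start, capacity, phone, lon, name, vehicle_id — PK none and explicit NOT NULL columns excluded).
routes: 5 nullable (code, route_id, priority, fuel, phone — PK (origin) and explicit NOT NULL columns excluded).
Total: 4 + 2 + 10 + 5 = 21.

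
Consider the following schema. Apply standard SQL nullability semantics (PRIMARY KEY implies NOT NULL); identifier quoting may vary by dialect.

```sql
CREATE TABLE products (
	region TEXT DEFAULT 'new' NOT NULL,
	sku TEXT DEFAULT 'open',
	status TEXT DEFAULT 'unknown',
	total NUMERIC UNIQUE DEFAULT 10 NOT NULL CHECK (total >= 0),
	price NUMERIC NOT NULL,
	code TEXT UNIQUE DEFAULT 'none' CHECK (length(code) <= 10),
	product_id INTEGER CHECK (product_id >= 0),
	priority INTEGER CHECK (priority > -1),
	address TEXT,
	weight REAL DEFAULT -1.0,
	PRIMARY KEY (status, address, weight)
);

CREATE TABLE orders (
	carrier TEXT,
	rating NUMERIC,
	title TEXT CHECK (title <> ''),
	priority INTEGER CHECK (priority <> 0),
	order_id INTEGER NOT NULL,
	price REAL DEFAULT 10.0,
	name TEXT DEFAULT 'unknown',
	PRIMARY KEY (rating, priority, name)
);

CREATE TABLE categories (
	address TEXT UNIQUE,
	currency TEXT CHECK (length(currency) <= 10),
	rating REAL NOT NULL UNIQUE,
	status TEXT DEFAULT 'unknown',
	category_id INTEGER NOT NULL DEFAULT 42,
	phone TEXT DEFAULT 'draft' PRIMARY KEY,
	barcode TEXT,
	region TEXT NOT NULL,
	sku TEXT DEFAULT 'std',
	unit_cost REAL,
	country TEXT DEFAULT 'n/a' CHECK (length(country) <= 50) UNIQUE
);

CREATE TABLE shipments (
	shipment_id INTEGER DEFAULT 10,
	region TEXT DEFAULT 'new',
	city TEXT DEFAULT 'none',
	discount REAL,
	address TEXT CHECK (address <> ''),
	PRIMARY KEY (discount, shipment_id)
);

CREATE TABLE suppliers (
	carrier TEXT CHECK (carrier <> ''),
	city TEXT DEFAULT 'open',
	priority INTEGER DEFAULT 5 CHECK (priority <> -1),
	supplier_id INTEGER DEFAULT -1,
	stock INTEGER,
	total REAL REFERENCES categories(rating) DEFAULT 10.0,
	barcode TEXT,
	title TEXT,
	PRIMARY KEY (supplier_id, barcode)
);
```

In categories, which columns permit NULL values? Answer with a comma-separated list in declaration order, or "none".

- address: UNIQUE does not imply NOT NULL → nullable.
- currency: CHECK does not forbid NULL (a CHECK constraint passes when its expression is NULL) → nullable.
- rating: declared NOT NULL → not nullable.
- status: DEFAULT only fills an omitted column; an explicit NULL is still allowed → nullable.
- category_id: declared NOT NULL → not nullable.
- phone: part of the PRIMARY KEY, which implies NOT NULL → not nullable.
- barcode: no NOT NULL constraint applies → nullable.
- region: declared NOT NULL → not nullable.
- sku: DEFAULT only fills an omitted column; an explicit NULL is still allowed → nullable.
- unit_cost: no NOT NULL constraint applies → nullable.
- country: CHECK does not forbid NULL (a CHECK constraint passes when its expression is NULL) → nullable.

address, currency, status, barcode, sku, unit_cost, country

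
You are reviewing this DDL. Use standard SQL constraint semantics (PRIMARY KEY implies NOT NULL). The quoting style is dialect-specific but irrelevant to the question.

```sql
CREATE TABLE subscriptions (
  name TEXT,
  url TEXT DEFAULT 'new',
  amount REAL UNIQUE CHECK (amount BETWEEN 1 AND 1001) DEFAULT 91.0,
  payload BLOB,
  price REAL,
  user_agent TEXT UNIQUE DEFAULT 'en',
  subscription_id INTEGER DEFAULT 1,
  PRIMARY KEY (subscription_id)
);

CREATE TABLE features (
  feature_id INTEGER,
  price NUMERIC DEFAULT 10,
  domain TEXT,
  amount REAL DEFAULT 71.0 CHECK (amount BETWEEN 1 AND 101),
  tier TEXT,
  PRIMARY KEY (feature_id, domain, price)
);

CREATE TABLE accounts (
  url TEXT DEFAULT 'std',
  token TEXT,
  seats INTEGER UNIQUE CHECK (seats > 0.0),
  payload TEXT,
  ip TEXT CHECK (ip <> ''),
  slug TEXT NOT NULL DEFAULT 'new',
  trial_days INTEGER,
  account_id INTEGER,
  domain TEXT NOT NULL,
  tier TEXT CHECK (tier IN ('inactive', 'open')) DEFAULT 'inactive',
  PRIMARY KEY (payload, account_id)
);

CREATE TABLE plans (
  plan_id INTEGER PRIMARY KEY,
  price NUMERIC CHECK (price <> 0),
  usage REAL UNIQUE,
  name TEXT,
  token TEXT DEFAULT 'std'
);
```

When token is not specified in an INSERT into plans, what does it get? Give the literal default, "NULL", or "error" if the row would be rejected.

'std'

token has an explicit DEFAULT 'std'.
When the column is omitted from an INSERT, that default is used.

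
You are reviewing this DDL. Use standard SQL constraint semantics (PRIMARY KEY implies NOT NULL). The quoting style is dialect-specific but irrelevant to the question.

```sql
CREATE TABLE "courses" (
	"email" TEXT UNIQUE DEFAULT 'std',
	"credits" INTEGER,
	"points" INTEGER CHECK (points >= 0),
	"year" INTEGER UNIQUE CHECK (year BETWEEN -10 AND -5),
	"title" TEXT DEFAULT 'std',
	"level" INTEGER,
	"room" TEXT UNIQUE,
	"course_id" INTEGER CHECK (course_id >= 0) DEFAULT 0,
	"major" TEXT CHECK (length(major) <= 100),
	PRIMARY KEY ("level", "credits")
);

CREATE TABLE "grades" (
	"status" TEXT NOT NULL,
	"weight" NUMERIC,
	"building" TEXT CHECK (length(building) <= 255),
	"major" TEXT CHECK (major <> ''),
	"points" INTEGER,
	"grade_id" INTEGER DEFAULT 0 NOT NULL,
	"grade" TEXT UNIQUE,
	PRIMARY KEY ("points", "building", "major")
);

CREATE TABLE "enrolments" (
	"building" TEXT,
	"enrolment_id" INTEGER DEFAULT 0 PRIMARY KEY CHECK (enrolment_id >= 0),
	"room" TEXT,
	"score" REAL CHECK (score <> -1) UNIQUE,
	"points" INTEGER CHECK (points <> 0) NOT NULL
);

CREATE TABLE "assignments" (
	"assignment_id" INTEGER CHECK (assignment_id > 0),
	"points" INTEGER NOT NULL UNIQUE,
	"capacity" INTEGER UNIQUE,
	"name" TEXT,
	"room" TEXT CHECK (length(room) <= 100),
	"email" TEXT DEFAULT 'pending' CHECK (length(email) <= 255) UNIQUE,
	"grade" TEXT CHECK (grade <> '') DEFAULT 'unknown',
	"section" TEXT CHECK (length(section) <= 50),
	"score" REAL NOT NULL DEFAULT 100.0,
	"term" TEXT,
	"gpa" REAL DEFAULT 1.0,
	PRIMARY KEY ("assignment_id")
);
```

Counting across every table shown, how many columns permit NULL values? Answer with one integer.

courses: 7 nullable (email, points, year, title, room, course_id, major — PK (level, credits) and explicit NOT NULL columns excluded).
grades: 2 nullable (weight, grade — PK (points, building, major) and explicit NOT NULL columns excluded).
enrolments: 3 nullable (building, room, score — PK (enrolment_id) and explicit NOT NULL columns excluded).
assignments: 8 nullable (capacity, name, room, email, grade, section, term, gpa — PK (assignment_id) and explicit NOT NULL columns excluded).
Total: 7 + 2 + 3 + 8 = 20.

20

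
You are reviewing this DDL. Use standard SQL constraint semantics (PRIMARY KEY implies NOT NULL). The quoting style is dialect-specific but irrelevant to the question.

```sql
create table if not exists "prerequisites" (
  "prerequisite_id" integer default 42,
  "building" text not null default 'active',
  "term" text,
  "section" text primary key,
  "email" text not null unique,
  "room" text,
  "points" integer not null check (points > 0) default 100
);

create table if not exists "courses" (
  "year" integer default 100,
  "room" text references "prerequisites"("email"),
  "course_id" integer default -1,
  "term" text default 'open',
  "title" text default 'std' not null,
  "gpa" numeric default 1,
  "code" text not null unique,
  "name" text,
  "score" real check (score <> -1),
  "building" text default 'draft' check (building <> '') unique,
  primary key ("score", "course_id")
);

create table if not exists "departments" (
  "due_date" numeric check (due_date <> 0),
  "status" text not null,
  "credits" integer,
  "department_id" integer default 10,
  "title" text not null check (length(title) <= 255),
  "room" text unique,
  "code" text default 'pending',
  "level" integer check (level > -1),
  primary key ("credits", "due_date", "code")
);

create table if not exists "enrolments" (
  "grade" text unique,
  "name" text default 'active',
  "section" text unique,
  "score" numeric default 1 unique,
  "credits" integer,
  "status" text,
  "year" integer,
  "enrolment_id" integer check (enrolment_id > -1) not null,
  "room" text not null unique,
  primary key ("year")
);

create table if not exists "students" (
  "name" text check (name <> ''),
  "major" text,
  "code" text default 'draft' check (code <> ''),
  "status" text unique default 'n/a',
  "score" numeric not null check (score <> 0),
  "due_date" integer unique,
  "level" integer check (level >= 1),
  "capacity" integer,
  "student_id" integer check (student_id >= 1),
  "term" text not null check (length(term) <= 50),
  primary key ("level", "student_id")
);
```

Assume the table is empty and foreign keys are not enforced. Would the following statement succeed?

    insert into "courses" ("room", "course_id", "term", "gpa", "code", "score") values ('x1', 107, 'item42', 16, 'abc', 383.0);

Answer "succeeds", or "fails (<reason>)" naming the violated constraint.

NOT NULL columns: code is supplied; course_id is supplied; score is supplied; title defaults to 'std'.
CHECK constraints: 383.0 satisfies (score <> -1).
No constraint is violated.

succeeds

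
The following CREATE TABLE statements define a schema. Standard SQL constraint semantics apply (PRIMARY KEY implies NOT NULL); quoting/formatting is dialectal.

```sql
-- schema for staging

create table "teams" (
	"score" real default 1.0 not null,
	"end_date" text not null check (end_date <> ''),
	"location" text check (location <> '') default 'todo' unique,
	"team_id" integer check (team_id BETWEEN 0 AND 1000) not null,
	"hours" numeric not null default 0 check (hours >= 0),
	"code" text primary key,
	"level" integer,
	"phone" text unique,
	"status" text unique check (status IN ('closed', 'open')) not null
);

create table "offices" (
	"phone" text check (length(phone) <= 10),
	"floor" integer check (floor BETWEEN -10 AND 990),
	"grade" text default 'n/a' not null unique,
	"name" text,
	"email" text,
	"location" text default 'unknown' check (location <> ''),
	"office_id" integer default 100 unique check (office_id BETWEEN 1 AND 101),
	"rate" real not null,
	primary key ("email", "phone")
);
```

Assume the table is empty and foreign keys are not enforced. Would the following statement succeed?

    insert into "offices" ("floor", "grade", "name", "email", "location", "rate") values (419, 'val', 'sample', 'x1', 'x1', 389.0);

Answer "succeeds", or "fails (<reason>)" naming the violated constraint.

fails (NOT NULL on phone)

phone is omitted from the column list and has no DEFAULT, so it would receive NULL.
But phone is part of the PRIMARY KEY (implied NOT NULL).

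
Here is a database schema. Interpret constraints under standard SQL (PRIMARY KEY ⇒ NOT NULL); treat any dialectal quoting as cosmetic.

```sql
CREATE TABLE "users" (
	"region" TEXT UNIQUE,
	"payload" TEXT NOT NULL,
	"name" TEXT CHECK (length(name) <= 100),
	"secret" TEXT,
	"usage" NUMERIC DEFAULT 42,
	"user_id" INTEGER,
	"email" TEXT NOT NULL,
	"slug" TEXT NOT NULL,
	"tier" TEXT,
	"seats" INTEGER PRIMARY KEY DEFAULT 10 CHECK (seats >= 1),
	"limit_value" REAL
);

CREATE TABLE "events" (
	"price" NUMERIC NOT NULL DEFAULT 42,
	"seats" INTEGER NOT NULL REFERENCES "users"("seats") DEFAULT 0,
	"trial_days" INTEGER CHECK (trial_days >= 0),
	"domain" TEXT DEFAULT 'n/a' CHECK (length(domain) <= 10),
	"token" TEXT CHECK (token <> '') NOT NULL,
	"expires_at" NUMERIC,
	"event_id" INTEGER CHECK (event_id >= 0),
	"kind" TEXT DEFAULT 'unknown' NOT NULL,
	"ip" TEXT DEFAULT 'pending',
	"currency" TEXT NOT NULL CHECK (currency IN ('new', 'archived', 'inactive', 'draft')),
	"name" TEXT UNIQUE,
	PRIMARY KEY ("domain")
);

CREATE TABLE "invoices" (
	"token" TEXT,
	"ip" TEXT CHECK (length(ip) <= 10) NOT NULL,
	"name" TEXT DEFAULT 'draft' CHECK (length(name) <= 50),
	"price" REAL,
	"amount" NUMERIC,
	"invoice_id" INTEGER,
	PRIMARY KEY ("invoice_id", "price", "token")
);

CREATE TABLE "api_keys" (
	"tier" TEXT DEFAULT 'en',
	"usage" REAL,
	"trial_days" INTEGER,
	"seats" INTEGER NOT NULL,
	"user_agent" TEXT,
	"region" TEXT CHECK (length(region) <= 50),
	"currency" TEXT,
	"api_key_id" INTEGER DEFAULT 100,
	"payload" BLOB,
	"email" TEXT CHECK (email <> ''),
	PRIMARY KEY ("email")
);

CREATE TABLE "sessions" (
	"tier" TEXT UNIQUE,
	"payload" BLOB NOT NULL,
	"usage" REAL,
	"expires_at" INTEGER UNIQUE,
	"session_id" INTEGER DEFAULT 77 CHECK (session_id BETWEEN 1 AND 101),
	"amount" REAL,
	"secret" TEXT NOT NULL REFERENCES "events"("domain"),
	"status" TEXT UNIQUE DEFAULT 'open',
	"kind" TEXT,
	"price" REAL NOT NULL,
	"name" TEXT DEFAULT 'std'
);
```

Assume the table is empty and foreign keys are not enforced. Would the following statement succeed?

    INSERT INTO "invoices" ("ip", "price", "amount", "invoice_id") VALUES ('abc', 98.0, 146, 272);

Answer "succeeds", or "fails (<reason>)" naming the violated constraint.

fails (NOT NULL on token)

token is omitted from the column list and has no DEFAULT, so it would receive NULL.
But token is part of the PRIMARY KEY (implied NOT NULL).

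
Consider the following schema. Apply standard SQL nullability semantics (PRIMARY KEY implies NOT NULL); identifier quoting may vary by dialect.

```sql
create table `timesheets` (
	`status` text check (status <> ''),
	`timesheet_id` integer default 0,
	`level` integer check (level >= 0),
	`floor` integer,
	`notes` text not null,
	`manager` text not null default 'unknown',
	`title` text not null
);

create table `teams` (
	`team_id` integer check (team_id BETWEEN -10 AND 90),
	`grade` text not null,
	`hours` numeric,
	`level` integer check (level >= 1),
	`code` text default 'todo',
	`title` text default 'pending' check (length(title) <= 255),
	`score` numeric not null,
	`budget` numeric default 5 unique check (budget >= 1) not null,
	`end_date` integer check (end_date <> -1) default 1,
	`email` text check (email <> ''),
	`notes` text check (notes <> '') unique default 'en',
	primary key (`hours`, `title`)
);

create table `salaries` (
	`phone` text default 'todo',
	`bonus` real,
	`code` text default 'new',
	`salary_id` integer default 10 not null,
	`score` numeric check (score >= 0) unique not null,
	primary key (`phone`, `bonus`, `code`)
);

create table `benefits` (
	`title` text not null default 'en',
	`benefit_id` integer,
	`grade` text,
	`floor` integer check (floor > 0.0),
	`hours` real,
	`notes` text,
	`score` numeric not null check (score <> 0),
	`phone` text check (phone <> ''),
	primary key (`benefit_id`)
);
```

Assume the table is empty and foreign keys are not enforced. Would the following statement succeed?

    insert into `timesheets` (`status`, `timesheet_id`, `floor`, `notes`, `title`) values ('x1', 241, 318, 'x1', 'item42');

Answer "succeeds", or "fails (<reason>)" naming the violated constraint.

succeeds

NOT NULL columns: manager defaults to 'unknown'; notes is supplied; title is supplied.
CHECK constraints: 'x1' satisfies (status <> '').
No constraint is violated.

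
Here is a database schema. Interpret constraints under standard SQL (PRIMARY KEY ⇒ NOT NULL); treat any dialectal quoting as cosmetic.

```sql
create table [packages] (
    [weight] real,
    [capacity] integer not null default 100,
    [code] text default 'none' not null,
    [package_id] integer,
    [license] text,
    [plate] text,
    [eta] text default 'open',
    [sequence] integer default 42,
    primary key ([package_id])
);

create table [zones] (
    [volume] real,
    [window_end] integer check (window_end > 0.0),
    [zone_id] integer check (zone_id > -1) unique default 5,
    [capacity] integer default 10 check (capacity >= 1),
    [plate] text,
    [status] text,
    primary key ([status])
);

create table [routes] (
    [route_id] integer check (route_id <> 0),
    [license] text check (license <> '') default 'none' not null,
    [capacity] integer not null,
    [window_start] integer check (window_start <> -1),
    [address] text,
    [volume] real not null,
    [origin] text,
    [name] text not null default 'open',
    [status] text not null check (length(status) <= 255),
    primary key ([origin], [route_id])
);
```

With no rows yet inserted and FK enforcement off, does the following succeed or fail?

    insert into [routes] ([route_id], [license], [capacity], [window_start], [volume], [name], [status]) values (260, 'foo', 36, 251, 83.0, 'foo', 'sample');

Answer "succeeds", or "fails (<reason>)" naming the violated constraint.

origin is omitted from the column list and has no DEFAULT, so it would receive NULL.
But origin is part of the PRIMARY KEY (implied NOT NULL).

fails (NOT NULL on origin)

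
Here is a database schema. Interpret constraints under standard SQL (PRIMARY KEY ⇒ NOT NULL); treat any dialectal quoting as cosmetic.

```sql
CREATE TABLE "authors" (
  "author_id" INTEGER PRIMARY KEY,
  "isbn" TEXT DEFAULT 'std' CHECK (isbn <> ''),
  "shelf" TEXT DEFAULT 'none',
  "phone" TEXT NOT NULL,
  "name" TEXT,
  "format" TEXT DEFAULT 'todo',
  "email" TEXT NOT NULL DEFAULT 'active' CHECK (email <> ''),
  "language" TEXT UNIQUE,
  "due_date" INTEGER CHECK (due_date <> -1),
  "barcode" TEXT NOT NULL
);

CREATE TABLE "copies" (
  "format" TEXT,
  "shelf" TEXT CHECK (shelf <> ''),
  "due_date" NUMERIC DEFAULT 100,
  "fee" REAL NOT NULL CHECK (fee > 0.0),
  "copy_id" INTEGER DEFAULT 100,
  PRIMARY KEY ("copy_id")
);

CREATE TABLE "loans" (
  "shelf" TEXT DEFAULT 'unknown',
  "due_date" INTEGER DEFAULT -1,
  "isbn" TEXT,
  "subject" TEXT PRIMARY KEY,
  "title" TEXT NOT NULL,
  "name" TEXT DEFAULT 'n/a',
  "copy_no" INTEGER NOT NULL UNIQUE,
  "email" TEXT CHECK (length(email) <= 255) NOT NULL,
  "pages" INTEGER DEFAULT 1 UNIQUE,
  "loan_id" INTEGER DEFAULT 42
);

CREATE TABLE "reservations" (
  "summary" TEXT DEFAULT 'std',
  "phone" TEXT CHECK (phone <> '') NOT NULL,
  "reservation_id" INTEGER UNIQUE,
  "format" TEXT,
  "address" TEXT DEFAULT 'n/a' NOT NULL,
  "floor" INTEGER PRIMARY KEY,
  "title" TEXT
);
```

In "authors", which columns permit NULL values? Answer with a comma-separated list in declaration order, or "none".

isbn, shelf, name, format, language, due_date

- author_id: part of the PRIMARY KEY, which implies NOT NULL → not nullable.
- isbn: CHECK does not forbid NULL (a CHECK constraint passes when its expression is NULL) → nullable.
- shelf: DEFAULT only fills an omitted column; an explicit NULL is still allowed → nullable.
- phone: declared NOT NULL → not nullable.
- name: no NOT NULL constraint applies → nullable.
- format: DEFAULT only fills an omitted column; an explicit NULL is still allowed → nullable.
- email: declared NOT NULL → not nullable.
- language: UNIQUE does not imply NOT NULL → nullable.
- due_date: CHECK does not forbid NULL (a CHECK constraint passes when its expression is NULL) → nullable.
- barcode: declared NOT NULL → not nullable.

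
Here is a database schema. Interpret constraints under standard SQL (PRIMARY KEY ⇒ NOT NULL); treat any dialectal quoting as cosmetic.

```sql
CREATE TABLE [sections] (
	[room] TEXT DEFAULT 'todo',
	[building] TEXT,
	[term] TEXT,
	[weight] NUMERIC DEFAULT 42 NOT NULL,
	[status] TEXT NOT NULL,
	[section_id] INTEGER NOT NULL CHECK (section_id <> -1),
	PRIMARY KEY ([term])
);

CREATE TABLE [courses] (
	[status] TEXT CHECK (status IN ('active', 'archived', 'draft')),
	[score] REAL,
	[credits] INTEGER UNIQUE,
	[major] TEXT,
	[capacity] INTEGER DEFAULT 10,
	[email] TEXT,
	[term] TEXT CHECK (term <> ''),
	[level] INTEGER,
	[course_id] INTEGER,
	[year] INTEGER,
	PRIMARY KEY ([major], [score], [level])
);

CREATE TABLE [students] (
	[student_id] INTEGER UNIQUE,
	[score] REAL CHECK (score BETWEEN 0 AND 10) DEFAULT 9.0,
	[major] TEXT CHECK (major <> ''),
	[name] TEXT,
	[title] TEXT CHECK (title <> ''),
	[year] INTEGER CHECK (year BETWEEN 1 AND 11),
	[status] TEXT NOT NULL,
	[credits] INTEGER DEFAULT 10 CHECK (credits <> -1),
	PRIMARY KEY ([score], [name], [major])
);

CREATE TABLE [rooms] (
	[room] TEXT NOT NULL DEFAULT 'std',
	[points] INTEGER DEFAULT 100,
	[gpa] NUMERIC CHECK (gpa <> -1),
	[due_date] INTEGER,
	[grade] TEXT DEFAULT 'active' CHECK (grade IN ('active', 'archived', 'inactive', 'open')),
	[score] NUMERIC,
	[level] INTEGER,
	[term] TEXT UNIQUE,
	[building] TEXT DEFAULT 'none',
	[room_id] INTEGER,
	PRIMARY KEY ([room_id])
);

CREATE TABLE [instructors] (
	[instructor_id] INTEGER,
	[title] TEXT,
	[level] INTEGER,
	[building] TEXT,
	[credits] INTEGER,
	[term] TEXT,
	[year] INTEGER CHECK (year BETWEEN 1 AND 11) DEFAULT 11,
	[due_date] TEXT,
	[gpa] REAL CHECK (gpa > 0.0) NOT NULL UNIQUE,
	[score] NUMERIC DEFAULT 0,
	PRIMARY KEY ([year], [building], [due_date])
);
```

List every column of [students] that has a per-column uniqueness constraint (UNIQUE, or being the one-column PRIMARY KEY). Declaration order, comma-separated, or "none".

- student_id: declared UNIQUE → unique.
- score: part of a composite PRIMARY KEY — only the tuple is unique, not this column on its own.
- major: part of a composite PRIMARY KEY — only the tuple is unique, not this column on its own.
- name: part of a composite PRIMARY KEY — only the tuple is unique, not this column on its own.
- title: no UNIQUE or single-column PK constraint.
- year: no UNIQUE or single-column PK constraint.
- status: no UNIQUE or single-column PK constraint.
- credits: no UNIQUE or single-column PK constraint.

student_id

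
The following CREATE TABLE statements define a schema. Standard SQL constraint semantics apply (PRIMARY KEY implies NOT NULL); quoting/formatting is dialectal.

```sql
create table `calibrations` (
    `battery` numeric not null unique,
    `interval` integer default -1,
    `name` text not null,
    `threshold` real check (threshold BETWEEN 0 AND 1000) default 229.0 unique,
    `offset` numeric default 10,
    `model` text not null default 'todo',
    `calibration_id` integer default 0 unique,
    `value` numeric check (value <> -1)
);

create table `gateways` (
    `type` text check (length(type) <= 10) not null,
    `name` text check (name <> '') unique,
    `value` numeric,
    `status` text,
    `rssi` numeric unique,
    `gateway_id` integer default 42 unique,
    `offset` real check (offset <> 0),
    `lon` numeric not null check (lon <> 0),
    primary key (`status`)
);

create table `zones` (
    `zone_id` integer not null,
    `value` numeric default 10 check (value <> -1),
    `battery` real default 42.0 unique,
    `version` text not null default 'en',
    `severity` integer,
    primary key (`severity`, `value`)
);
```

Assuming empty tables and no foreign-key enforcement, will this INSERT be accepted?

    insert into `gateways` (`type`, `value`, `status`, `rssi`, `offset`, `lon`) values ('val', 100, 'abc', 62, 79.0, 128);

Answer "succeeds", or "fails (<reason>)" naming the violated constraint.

succeeds

NOT NULL columns: lon is supplied; status is supplied; type is supplied.
CHECK constraints: 'val' satisfies (length(type) <= 10); 79.0 satisfies (offset <> 0); 128 satisfies (lon <> 0).
No constraint is violated.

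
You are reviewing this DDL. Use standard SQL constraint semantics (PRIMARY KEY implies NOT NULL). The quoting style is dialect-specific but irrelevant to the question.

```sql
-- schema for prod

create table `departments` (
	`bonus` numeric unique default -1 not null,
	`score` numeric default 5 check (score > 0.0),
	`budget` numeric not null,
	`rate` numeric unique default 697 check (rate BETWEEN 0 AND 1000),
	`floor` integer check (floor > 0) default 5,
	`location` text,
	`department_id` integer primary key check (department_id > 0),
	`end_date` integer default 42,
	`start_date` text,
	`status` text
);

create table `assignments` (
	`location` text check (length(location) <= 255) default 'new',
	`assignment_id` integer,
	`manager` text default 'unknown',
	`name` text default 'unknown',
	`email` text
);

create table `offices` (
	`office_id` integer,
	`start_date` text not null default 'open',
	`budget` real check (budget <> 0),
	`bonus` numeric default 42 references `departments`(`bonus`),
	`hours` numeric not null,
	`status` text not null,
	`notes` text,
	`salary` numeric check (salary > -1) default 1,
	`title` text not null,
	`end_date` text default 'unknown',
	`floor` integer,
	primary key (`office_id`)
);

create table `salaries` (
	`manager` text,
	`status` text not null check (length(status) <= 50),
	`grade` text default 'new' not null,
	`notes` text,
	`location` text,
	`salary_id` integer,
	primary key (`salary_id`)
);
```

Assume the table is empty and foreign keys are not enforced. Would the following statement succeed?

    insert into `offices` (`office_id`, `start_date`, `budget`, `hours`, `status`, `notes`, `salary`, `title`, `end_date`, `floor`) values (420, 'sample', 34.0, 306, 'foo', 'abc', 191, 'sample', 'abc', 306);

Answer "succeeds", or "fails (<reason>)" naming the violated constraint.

succeeds

NOT NULL columns: hours is supplied; office_id is supplied; start_date is supplied; status is supplied; title is supplied.
CHECK constraints: 34.0 satisfies (budget <> 0); 191 satisfies (salary > -1).
No constraint is violated.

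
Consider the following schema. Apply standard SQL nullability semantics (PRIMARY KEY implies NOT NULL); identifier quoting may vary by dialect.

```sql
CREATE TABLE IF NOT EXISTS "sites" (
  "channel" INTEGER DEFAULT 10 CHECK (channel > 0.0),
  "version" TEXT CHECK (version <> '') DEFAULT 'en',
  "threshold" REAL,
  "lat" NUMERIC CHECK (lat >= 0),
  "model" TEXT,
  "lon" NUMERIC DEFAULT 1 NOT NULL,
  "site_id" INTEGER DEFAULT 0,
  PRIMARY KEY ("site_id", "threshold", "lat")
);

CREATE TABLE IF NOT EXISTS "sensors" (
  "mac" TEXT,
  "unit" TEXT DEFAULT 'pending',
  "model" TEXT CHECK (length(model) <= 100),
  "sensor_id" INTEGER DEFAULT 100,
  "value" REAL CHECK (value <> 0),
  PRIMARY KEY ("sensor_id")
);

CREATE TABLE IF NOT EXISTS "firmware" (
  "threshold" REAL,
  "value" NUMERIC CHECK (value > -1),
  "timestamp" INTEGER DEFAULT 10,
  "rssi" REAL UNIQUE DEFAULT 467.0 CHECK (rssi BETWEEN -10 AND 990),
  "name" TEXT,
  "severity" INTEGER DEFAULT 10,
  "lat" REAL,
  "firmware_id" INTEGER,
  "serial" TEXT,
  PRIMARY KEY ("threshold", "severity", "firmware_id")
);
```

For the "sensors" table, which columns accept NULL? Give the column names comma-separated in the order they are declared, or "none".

- mac: no NOT NULL constraint applies → nullable.
- unit: DEFAULT only fills an omitted column; an explicit NULL is still allowed → nullable.
- model: CHECK does not forbid NULL (a CHECK constraint passes when its expression is NULL) → nullable.
- sensor_id: part of the PRIMARY KEY, which implies NOT NULL → not nullable.
- value: CHECK does not forbid NULL (a CHECK constraint passes when its expression is NULL) → nullable.

mac, unit, model, value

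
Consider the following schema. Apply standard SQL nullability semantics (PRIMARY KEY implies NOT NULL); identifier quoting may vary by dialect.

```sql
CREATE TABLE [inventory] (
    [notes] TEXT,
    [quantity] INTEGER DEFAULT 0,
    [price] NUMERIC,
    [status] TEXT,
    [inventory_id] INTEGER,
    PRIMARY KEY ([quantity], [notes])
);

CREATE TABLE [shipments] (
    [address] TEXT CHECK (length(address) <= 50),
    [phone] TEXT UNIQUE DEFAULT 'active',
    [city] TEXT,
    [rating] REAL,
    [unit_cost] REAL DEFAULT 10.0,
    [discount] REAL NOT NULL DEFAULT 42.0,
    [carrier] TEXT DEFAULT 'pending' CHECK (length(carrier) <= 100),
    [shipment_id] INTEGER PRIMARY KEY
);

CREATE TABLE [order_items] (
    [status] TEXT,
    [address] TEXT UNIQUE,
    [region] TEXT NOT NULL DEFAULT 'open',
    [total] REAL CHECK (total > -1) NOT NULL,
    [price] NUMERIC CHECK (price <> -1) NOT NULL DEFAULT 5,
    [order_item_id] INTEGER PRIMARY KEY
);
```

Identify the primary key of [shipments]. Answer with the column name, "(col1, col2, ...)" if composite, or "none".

shipment_id is declared PRIMARY KEY inline on the column.

shipment_id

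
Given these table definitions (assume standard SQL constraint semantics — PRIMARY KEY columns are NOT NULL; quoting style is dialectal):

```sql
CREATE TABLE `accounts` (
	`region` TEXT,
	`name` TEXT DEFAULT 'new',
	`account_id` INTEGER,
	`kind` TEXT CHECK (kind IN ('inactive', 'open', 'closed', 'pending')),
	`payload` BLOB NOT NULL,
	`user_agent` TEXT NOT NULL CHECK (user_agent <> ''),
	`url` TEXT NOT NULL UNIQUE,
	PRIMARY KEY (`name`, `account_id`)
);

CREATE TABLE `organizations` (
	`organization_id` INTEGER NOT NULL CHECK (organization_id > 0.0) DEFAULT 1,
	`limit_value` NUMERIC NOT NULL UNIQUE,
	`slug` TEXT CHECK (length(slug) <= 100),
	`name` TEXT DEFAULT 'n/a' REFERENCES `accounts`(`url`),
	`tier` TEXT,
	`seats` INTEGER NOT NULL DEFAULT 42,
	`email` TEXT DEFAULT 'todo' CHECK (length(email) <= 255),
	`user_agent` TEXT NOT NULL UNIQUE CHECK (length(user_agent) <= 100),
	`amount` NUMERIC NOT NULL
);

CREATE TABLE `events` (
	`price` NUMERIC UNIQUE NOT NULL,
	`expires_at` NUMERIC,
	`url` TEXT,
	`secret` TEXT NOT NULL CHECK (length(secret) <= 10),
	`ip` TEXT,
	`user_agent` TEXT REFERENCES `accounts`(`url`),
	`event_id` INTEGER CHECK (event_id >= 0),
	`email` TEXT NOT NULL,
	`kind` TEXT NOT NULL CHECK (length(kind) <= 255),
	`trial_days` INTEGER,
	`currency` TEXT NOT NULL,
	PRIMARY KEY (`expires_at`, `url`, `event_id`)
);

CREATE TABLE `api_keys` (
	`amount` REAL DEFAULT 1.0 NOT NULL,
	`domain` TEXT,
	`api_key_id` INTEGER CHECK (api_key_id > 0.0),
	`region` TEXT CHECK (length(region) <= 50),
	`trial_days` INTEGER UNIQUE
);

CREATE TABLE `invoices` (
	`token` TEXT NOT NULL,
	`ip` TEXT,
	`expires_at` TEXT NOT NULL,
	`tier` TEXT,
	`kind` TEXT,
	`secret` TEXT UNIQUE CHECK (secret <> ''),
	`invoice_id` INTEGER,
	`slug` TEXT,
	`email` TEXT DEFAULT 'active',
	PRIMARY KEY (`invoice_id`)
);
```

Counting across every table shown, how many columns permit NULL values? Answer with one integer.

accounts: 2 nullable (region, kind — PK (name, account_id) and explicit NOT NULL columns excluded).
organizations: 4 nullable (slug, name, tier, email — PK none and explicit NOT NULL columns excluded).
events: 3 nullable (ip, user_agent, trial_days — PK (expires_at, url, event_id) and explicit NOT NULL columns excluded).
api_keys: 4 nullable (domain, api_key_id, region, trial_days — PK none and explicit NOT NULL columns excluded).
invoices: 6 nullable (ip, tier, kind, secret, slug, email — PK (invoice_id) and explicit NOT NULL columns excluded).
Total: 2 + 4 + 3 + 4 + 6 = 19.

19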